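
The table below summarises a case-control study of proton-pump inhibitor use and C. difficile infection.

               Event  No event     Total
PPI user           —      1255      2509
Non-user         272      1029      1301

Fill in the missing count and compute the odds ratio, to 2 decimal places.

3.78

The missing cell is in the exposed row: 2509 − 1255 = 1254.
So a = 1254, b = 1255, c = 272, d = 1029.
OR = (a·d)/(b·c) = (1254 × 1029) / (1255 × 272) = 1290366 / 341360 = 3.78007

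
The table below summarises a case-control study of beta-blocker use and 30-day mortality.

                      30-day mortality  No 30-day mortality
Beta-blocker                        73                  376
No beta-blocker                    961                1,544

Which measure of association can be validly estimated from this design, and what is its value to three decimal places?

Cells: a = 73, b = 376, c = 961, d = 1544.
This is a case-control study: participants were sampled on outcome status, so risks in the source population cannot be estimated directly — relative risk is not valid here. The odds ratio is the appropriate measure.
OR = (a·d)/(b·c) = (73 × 1544) / (376 × 961) = 112712 / 361336 = 0.31193

0.312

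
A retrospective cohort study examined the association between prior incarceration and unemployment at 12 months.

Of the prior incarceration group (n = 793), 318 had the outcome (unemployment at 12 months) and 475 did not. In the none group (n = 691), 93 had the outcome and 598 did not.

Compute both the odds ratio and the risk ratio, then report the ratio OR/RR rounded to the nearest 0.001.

From the description: a = 318, b = 475, c = 93, d = 598.
OR = (318·598)/(475·93) = 190164/44175 = 4.30479
Risk in exposed = 318/793 = 0.40101; risk in unexposed = 93/691 = 0.13459; RR = 2.97954
OR/RR = 4.30479 / 2.97954 = 1.44478
The outcome is not rare, so the OR lies further from 1 than the RR.

1.445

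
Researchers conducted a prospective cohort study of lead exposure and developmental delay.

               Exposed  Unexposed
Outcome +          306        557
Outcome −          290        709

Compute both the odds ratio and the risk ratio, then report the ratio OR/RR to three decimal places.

1.151

Reading the table with exposure as columns: a = 306 (Exposed, case), b = 290 (Exposed, non-case), c = 557 (Unexposed, case), d = 709.
OR = (306·709)/(290·557) = 216954/161530 = 1.34312
Risk in exposed = 306/596 = 0.51342; risk in unexposed = 557/1266 = 0.43997; RR = 1.16695
OR/RR = 1.34312 / 1.16695 = 1.15096
The outcome is not rare, so the OR lies further from 1 than the RR.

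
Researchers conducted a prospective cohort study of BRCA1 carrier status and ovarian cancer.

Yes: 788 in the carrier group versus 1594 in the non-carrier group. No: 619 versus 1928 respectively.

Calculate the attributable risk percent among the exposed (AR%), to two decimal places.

19.19

From the description: a = 788, b = 619, c = 1594, d = 1928.
Risk in exposed = 788/1407 = 0.56006; risk in unexposed = 1594/3522 = 0.45258.
RR = 0.56006/0.45258 = 1.23747
AR% = (RR − 1)/RR × 100 = (1.23747 − 1)/1.23747 × 100 = 19.1897%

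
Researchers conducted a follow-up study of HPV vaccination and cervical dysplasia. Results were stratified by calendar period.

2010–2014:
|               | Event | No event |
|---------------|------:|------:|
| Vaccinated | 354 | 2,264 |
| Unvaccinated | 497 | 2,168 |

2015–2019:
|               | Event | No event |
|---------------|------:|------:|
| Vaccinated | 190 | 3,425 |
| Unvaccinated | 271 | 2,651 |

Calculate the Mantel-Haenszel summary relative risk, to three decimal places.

RR_MH = Σ(aᵢ·n₀ᵢ/nᵢ) / Σ(cᵢ·n₁ᵢ/nᵢ), with n₁ᵢ = aᵢ+bᵢ (exposed), n₀ᵢ = cᵢ+dᵢ (unexposed), nᵢ = n₁ᵢ+n₀ᵢ.
Stratum 1 (2010–2014): n₁ = 2618, n₀ = 2665, n = 5283; a·n₀/n = 354·2665/5283 = 178.5747; c·n₁/n = 497·2618/5283 = 246.2892
Stratum 2 (2015–2019): n₁ = 3615, n₀ = 2922, n = 6537; a·n₀/n = 190·2922/6537 = 84.9289; c·n₁/n = 271·3615/6537 = 149.8646
RR_MH = (178.5747 + 84.9289) / (246.2892 + 149.8646) = 263.5035 / 396.1538 = 0.66515

0.665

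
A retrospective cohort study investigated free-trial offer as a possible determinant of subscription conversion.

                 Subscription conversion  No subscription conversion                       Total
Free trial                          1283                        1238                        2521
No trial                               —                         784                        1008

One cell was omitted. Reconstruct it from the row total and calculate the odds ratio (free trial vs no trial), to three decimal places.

3.627

The missing cell is in the unexposed row: 1008 − 784 = 224.
So a = 1283, b = 1238, c = 224, d = 784.
OR = (a·d)/(b·c) = (1283 × 784) / (1238 × 224) = 1005872 / 277312 = 3.62722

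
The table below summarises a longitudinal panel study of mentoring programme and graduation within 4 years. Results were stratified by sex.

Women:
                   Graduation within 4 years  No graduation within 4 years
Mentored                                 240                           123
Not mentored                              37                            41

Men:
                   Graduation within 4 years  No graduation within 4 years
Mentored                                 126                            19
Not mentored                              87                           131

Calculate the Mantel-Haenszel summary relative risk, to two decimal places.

RR_MH = Σ(aᵢ·n₀ᵢ/nᵢ) / Σ(cᵢ·n₁ᵢ/nᵢ), with n₁ᵢ = aᵢ+bᵢ (exposed), n₀ᵢ = cᵢ+dᵢ (unexposed), nᵢ = n₁ᵢ+n₀ᵢ.
Stratum 1 (Women): n₁ = 363, n₀ = 78, n = 441; a·n₀/n = 240·78/441 = 42.4490; c·n₁/n = 37·363/441 = 30.4558
Stratum 2 (Men): n₁ = 145, n₀ = 218, n = 363; a·n₀/n = 126·218/363 = 75.6694; c·n₁/n = 87·145/363 = 34.7521
RR_MH = (42.4490 + 75.6694) / (30.4558 + 34.7521) = 118.1184 / 65.2078 = 1.81141

1.81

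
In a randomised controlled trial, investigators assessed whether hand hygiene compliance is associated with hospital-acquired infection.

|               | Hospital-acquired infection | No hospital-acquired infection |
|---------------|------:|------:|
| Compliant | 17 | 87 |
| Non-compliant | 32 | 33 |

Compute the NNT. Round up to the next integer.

4

Risk in treated group = 17/104 = 0.16346; risk in control = 32/65 = 0.49231.
Absolute risk reduction = 0.49231 − 0.16346 = 0.32885
NNT = 1 / ARR = 1 / 0.32885 = 3.041 → round up → 4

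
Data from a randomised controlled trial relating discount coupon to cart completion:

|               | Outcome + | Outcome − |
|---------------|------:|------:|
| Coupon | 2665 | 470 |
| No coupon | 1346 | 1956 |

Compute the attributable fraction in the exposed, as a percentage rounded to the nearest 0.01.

Cells: a = 2665, b = 470, c = 1346, d = 1956.
Risk in exposed = 2665/3135 = 0.85008; risk in unexposed = 1346/3302 = 0.40763.
RR = 0.85008/0.40763 = 2.08541
AR% = (RR − 1)/RR × 100 = (2.08541 − 1)/2.08541 × 100 = 52.0478%

52.05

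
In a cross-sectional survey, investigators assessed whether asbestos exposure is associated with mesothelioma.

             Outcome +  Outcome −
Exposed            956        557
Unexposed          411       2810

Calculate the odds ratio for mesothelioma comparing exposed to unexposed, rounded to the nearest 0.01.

11.73

Cells: a = 956, b = 557, c = 411, d = 2810.
OR = (a·d)/(b·c) = (956 × 2810) / (557 × 411) = 2686360 / 228927 = 11.73457
The odds of mesothelioma are about 11.73 times as high in the exposed group.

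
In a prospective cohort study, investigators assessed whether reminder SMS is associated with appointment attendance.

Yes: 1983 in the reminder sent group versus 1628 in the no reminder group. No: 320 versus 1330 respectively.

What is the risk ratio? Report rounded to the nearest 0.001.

1.564

From the description: a = 1983, b = 320, c = 1628, d = 1330.
Risk in exposed = 1983/2303 = 0.86105; risk in unexposed = 1628/2958 = 0.55037.
RR = 0.86105 / 0.55037 = 1.56449
The risk among the exposed is 1.56 times that among the unexposed.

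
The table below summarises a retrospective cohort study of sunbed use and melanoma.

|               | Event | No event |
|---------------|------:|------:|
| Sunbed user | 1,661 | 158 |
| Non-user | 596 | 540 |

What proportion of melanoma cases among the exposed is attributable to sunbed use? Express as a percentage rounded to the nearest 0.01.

42.54

Cells: a = 1661, b = 158, c = 596, d = 540.
Risk in exposed = 1661/1819 = 0.91314; risk in unexposed = 596/1136 = 0.52465.
RR = 0.91314/0.52465 = 1.74048
AR% = (RR − 1)/RR × 100 = (1.74048 − 1)/1.74048 × 100 = 42.5446%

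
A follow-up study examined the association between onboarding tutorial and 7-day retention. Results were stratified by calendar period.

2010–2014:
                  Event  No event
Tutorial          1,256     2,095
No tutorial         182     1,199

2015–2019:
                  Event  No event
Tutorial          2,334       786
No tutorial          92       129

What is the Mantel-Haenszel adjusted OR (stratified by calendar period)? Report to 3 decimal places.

OR_MH = Σ(aᵢdᵢ/nᵢ) / Σ(bᵢcᵢ/nᵢ), where nᵢ is the stratum total.
Stratum 1 (2010–2014): n = 4732; a·d/n = 1256·1199/4732 = 318.2468; b·c/n = 2095·182/4732 = 80.5769
Stratum 2 (2015–2019): n = 3341; a·d/n = 2334·129/3341 = 90.1185; b·c/n = 786·92/3341 = 21.6438
OR_MH = (318.2468 + 90.1185) / (80.5769 + 21.6438) = 408.3654 / 102.2207 = 3.99494

3.995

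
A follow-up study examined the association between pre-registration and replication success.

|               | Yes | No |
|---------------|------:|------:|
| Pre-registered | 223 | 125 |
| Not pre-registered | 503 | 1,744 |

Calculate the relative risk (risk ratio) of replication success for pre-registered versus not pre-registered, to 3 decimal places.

Cells: a = 223, b = 125, c = 503, d = 1744.
Risk in exposed = 223/348 = 0.64080; risk in unexposed = 503/2247 = 0.22385.
RR = 0.64080 / 0.22385 = 2.86260
The risk among the exposed is 2.86 times that among the unexposed.

2.863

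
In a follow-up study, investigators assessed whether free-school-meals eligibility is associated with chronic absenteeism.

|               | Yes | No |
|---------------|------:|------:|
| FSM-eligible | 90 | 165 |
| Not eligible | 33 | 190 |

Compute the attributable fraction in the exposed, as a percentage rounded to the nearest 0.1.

58.1

Cells: a = 90, b = 165, c = 33, d = 190.
Risk in exposed = 90/255 = 0.35294; risk in unexposed = 33/223 = 0.14798.
RR = 0.35294/0.14798 = 2.38503
AR% = (RR − 1)/RR × 100 = (2.38503 − 1)/2.38503 × 100 = 58.0717%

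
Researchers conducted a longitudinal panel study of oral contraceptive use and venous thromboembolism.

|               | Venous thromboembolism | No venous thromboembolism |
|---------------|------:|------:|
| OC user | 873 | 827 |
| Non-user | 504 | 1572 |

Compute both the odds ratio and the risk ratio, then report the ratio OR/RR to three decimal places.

Cells: a = 873, b = 827, c = 504, d = 1572.
OR = (873·1572)/(827·504) = 1372356/416808 = 3.29254
Risk in exposed = 873/1700 = 0.51353; risk in unexposed = 504/2076 = 0.24277; RR = 2.11525
OR/RR = 3.29254 / 2.11525 = 1.55657
The outcome is not rare, so the OR lies further from 1 than the RR.

1.557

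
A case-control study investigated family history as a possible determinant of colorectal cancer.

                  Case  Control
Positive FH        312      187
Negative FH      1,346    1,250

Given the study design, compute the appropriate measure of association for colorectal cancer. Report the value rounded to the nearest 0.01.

1.55

Cells: a = 312, b = 187, c = 1346, d = 1250.
This is a case-control study: participants were sampled on outcome status, so risks in the source population cannot be estimated directly — relative risk is not valid here. The odds ratio is the appropriate measure.
OR = (a·d)/(b·c) = (312 × 1250) / (187 × 1346) = 390000 / 251702 = 1.54945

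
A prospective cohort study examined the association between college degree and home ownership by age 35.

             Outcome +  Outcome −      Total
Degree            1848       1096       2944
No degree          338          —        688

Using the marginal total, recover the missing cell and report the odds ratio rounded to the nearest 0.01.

1.75

The missing cell is in the unexposed row: 688 − 338 = 350.
So a = 1848, b = 1096, c = 338, d = 350.
OR = (a·d)/(b·c) = (1848 × 350) / (1096 × 338) = 646800 / 370448 = 1.74599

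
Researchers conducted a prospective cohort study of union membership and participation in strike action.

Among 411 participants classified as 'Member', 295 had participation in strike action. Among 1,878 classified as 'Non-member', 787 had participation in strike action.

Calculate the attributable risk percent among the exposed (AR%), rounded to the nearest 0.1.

From the description: a = 295, b = 116, c = 787, d = 1091.
Risk in exposed = 295/411 = 0.71776; risk in unexposed = 787/1878 = 0.41906.
RR = 0.71776/0.41906 = 1.71278
AR% = (RR − 1)/RR × 100 = (1.71278 − 1)/1.71278 × 100 = 41.6153%

41.6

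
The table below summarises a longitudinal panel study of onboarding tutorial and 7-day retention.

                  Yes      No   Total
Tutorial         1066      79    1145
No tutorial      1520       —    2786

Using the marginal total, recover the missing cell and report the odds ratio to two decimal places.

The missing cell is in the unexposed row: 2786 − 1520 = 1266.
So a = 1066, b = 79, c = 1520, d = 1266.
OR = (a·d)/(b·c) = (1066 × 1266) / (79 × 1520) = 1349556 / 120080 = 11.23881

11.24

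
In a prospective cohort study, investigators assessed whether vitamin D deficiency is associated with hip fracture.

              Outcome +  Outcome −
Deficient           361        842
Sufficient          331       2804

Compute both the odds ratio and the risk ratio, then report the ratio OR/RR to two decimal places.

Cells: a = 361, b = 842, c = 331, d = 2804.
OR = (361·2804)/(842·331) = 1012244/278702 = 3.63199
Risk in exposed = 361/1203 = 0.30008; risk in unexposed = 331/3135 = 0.10558; RR = 2.84218
OR/RR = 3.63199 / 2.84218 = 1.27789
The outcome is not rare, so the OR lies further from 1 than the RR.

1.28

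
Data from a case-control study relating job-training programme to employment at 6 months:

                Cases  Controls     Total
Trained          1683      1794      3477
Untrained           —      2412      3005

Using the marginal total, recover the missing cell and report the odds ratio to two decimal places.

The missing cell is in the unexposed row: 3005 − 2412 = 593.
So a = 1683, b = 1794, c = 593, d = 2412.
OR = (a·d)/(b·c) = (1683 × 2412) / (1794 × 593) = 4059396 / 1063842 = 3.81579

3.82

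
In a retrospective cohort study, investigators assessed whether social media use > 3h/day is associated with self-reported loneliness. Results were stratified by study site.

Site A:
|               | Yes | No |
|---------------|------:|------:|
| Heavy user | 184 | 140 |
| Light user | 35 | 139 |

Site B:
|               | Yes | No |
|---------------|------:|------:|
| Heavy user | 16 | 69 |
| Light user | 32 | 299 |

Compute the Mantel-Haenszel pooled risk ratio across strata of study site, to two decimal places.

2.63

RR_MH = Σ(aᵢ·n₀ᵢ/nᵢ) / Σ(cᵢ·n₁ᵢ/nᵢ), with n₁ᵢ = aᵢ+bᵢ (exposed), n₀ᵢ = cᵢ+dᵢ (unexposed), nᵢ = n₁ᵢ+n₀ᵢ.
Stratum 1 (Site A): n₁ = 324, n₀ = 174, n = 498; a·n₀/n = 184·174/498 = 64.2892; c·n₁/n = 35·324/498 = 22.7711
Stratum 2 (Site B): n₁ = 85, n₀ = 331, n = 416; a·n₀/n = 16·331/416 = 12.7308; c·n₁/n = 32·85/416 = 6.5385
RR_MH = (64.2892 + 12.7308) / (22.7711 + 6.5385) = 77.0199 / 29.3095 = 2.62781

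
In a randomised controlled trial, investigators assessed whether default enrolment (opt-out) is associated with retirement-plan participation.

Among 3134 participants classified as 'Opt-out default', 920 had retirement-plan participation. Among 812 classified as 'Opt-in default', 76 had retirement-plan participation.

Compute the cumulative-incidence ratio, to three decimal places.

From the description: a = 920, b = 2214, c = 76, d = 736.
Risk in exposed = 920/3134 = 0.29355; risk in unexposed = 76/812 = 0.09360.
RR = 0.29355 / 0.09360 = 3.13640
The risk among the exposed is 3.14 times that among the unexposed.

3.136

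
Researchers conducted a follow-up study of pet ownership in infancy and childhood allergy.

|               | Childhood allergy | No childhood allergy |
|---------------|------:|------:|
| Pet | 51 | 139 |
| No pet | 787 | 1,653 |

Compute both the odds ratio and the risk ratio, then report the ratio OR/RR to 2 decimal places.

0.93

Cells: a = 51, b = 139, c = 787, d = 1653.
OR = (51·1653)/(139·787) = 84303/109393 = 0.77064
Risk in exposed = 51/190 = 0.26842; risk in unexposed = 787/2440 = 0.32254; RR = 0.83221
OR/RR = 0.77064 / 0.83221 = 0.92602
The outcome is not rare, so the OR lies further from 1 than the RR.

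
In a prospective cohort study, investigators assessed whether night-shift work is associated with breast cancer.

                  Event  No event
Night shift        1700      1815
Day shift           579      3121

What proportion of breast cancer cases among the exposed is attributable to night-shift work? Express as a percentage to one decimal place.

Cells: a = 1700, b = 1815, c = 579, d = 3121.
Risk in exposed = 1700/3515 = 0.48364; risk in unexposed = 579/3700 = 0.15649.
RR = 0.48364/0.15649 = 3.09063
AR% = (RR − 1)/RR × 100 = (3.09063 − 1)/3.09063 × 100 = 67.6441%

67.6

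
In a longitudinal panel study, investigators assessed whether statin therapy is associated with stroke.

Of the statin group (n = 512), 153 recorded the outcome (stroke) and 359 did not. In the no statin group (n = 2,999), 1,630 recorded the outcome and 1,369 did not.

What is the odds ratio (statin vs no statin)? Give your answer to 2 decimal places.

0.36

From the description: a = 153, b = 359, c = 1630, d = 1369.
OR = (a·d)/(b·c) = (153 × 1369) / (359 × 1630) = 209457 / 585170 = 0.35794
Exposure is associated with lower odds of stroke (OR = 0.36 < 1).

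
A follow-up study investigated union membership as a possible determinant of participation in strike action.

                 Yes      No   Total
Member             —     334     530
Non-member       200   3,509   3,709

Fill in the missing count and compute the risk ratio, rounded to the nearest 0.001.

6.858

The missing cell is in the exposed row: 530 − 334 = 196.
So a = 196, b = 334, c = 200, d = 3509.
RR = [a/(a+b)] / [c/(c+d)] = (196/530) / (200/3709) = 0.36981/0.05392 = 6.85815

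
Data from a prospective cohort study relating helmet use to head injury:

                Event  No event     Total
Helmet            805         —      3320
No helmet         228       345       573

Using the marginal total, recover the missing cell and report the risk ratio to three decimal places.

The missing cell is in the exposed row: 3320 − 805 = 2515.
So a = 805, b = 2515, c = 228, d = 345.
RR = [a/(a+b)] / [c/(c+d)] = (805/3320) / (228/573) = 0.24247/0.39791 = 0.60937

0.609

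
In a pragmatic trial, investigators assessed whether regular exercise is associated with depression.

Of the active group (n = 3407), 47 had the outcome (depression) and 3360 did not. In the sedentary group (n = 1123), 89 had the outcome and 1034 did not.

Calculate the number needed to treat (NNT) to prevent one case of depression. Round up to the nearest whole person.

16

Risk in treated group = 47/3407 = 0.01380; risk in control = 89/1123 = 0.07925.
Absolute risk reduction = 0.07925 − 0.01380 = 0.06546
NNT = 1 / ARR = 1 / 0.06546 = 15.277 → round up → 16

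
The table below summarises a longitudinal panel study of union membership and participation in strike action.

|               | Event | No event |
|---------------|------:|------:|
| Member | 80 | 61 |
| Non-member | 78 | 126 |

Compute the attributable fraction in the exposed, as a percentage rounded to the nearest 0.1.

32.6

Cells: a = 80, b = 61, c = 78, d = 126.
Risk in exposed = 80/141 = 0.56738; risk in unexposed = 78/204 = 0.38235.
RR = 0.56738/0.38235 = 1.48391
AR% = (RR − 1)/RR × 100 = (1.48391 − 1)/1.48391 × 100 = 32.6103%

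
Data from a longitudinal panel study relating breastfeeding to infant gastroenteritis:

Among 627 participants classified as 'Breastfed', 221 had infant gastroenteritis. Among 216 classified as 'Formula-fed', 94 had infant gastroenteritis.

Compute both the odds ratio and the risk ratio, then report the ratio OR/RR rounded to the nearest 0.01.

From the description: a = 221, b = 406, c = 94, d = 122.
OR = (221·122)/(406·94) = 26962/38164 = 0.70648
Risk in exposed = 221/627 = 0.35247; risk in unexposed = 94/216 = 0.43519; RR = 0.80994
OR/RR = 0.70648 / 0.80994 = 0.87226
The outcome is not rare, so the OR lies further from 1 than the RR.

0.87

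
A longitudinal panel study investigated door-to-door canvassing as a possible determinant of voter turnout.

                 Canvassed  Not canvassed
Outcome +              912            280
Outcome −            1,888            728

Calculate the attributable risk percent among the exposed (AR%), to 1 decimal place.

Reading the table with exposure as columns: a = 912 (Canvassed, case), b = 1888 (Canvassed, non-case), c = 280 (Not canvassed, case), d = 728.
Risk in exposed = 912/2800 = 0.32571; risk in unexposed = 280/1008 = 0.27778.
RR = 0.32571/0.27778 = 1.17257
AR% = (RR − 1)/RR × 100 = (1.17257 − 1)/1.17257 × 100 = 14.7173%

14.7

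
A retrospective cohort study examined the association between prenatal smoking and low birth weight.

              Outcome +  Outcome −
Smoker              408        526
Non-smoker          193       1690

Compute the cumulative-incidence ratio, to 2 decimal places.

Cells: a = 408, b = 526, c = 193, d = 1690.
Risk in exposed = 408/934 = 0.43683; risk in unexposed = 193/1883 = 0.10250.
RR = 0.43683 / 0.10250 = 4.26193
The risk among the exposed is 4.26 times that among the unexposed.

4.26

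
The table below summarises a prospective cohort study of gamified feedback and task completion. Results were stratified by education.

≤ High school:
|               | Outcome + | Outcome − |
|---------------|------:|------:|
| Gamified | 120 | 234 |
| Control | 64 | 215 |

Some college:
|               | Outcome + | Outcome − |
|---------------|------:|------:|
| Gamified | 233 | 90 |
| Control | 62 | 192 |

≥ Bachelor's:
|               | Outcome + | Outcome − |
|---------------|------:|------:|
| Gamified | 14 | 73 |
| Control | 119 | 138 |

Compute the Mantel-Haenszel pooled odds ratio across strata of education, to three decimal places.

2.115

OR_MH = Σ(aᵢdᵢ/nᵢ) / Σ(bᵢcᵢ/nᵢ), where nᵢ is the stratum total.
Stratum 1 (≤ High school): n = 633; a·d/n = 120·215/633 = 40.7583; b·c/n = 234·64/633 = 23.6588
Stratum 2 (Some college): n = 577; a·d/n = 233·192/577 = 77.5321; b·c/n = 90·62/577 = 9.6707
Stratum 3 (≥ Bachelor's): n = 344; a·d/n = 14·138/344 = 5.6163; b·c/n = 73·119/344 = 25.2529
OR_MH = (40.7583 + 77.5321 + 5.6163) / (23.6588 + 9.6707 + 25.2529) = 123.9066 / 58.5824 = 2.11508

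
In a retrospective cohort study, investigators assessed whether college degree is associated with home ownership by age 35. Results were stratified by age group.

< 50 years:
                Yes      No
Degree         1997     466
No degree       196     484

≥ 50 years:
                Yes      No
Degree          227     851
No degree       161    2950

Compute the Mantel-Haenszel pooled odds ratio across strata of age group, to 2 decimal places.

7.57

OR_MH = Σ(aᵢdᵢ/nᵢ) / Σ(bᵢcᵢ/nᵢ), where nᵢ is the stratum total.
Stratum 1 (< 50 years): n = 3143; a·d/n = 1997·484/3143 = 307.5240; b·c/n = 466·196/3143 = 29.0601
Stratum 2 (≥ 50 years): n = 4189; a·d/n = 227·2950/4189 = 159.8592; b·c/n = 851·161/4189 = 32.7073
OR_MH = (307.5240 + 159.8592) / (29.0601 + 32.7073) = 467.3832 / 61.7675 = 7.56682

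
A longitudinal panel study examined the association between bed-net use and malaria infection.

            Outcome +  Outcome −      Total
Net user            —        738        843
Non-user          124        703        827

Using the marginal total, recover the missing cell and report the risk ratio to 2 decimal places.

0.83

The missing cell is in the exposed row: 843 − 738 = 105.
So a = 105, b = 738, c = 124, d = 703.
RR = [a/(a+b)] / [c/(c+d)] = (105/843) / (124/827) = 0.12456/0.14994 = 0.83070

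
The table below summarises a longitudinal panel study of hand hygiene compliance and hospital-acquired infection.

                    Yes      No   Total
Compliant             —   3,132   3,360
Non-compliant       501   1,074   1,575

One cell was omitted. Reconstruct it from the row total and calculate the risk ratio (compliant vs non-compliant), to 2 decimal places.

0.21

The missing cell is in the exposed row: 3360 − 3132 = 228.
So a = 228, b = 3132, c = 501, d = 1074.
RR = [a/(a+b)] / [c/(c+d)] = (228/3360) / (501/1575) = 0.06786/0.31810 = 0.21332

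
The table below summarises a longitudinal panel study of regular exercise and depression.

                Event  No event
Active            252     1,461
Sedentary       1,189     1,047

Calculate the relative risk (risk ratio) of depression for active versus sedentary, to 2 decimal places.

0.28

Cells: a = 252, b = 1461, c = 1189, d = 1047.
Risk in exposed = 252/1713 = 0.14711; risk in unexposed = 1189/2236 = 0.53175.
RR = 0.14711 / 0.53175 = 0.27665
The risk is 72% lower among the exposed than among the unexposed.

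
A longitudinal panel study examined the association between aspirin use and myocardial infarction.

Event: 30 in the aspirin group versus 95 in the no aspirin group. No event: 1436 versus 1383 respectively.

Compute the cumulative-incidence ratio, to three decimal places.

0.318

From the description: a = 30, b = 1436, c = 95, d = 1383.
Risk in exposed = 30/1466 = 0.02046; risk in unexposed = 95/1478 = 0.06428.
RR = 0.02046 / 0.06428 = 0.31837
The risk is 68% lower among the exposed than among the unexposed.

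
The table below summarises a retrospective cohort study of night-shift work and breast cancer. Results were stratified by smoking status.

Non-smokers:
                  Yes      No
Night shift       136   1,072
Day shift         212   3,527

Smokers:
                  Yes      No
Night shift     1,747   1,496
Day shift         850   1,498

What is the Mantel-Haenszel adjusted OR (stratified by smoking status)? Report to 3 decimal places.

OR_MH = Σ(aᵢdᵢ/nᵢ) / Σ(bᵢcᵢ/nᵢ), where nᵢ is the stratum total.
Stratum 1 (Non-smokers): n = 4947; a·d/n = 136·3527/4947 = 96.9622; b·c/n = 1072·212/4947 = 45.9398
Stratum 2 (Smokers): n = 5591; a·d/n = 1747·1498/5591 = 468.0748; b·c/n = 1496·850/5591 = 227.4370
OR_MH = (96.9622 + 468.0748) / (45.9398 + 227.4370) = 565.0370 / 273.3767 = 2.06688

2.067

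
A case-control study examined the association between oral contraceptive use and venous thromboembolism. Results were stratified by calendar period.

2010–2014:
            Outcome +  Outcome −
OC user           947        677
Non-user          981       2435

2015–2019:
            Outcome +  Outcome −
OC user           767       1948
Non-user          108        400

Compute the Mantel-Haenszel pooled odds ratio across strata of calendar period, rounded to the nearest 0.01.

OR_MH = Σ(aᵢdᵢ/nᵢ) / Σ(bᵢcᵢ/nᵢ), where nᵢ is the stratum total.
Stratum 1 (2010–2014): n = 5040; a·d/n = 947·2435/5040 = 457.5288; b·c/n = 677·981/5040 = 131.7732
Stratum 2 (2015–2019): n = 3223; a·d/n = 767·400/3223 = 95.1908; b·c/n = 1948·108/3223 = 65.2758
OR_MH = (457.5288 + 95.1908) / (131.7732 + 65.2758) = 552.7196 / 197.0490 = 2.80498

2.80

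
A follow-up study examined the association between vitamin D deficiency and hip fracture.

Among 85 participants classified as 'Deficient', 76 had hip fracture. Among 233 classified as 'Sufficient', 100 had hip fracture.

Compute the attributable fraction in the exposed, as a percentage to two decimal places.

52.00

From the description: a = 76, b = 9, c = 100, d = 133.
Risk in exposed = 76/85 = 0.89412; risk in unexposed = 100/233 = 0.42918.
RR = 0.89412/0.42918 = 2.08329
AR% = (RR − 1)/RR × 100 = (2.08329 − 1)/2.08329 × 100 = 51.9991%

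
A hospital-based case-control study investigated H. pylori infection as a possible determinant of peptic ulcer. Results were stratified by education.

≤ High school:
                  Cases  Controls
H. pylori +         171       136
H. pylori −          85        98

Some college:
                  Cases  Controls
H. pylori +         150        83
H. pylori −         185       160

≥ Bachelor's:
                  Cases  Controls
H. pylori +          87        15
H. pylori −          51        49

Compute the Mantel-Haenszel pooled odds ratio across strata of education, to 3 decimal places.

OR_MH = Σ(aᵢdᵢ/nᵢ) / Σ(bᵢcᵢ/nᵢ), where nᵢ is the stratum total.
Stratum 1 (≤ High school): n = 490; a·d/n = 171·98/490 = 34.2000; b·c/n = 136·85/490 = 23.5918
Stratum 2 (Some college): n = 578; a·d/n = 150·160/578 = 41.5225; b·c/n = 83·185/578 = 26.5657
Stratum 3 (≥ Bachelor's): n = 202; a·d/n = 87·49/202 = 21.1040; b·c/n = 15·51/202 = 3.7871
OR_MH = (34.2000 + 41.5225 + 21.1040) / (23.5918 + 26.5657 + 3.7871) = 96.8265 / 53.9447 = 1.79492

1.795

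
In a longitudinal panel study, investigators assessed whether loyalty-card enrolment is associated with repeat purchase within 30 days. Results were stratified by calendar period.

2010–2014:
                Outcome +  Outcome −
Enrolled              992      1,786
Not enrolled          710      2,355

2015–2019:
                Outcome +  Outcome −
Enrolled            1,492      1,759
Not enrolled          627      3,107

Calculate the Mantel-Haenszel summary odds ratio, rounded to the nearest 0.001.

OR_MH = Σ(aᵢdᵢ/nᵢ) / Σ(bᵢcᵢ/nᵢ), where nᵢ is the stratum total.
Stratum 1 (2010–2014): n = 5843; a·d/n = 992·2355/5843 = 399.8220; b·c/n = 1786·710/5843 = 217.0221
Stratum 2 (2015–2019): n = 6985; a·d/n = 1492·3107/6985 = 663.6570; b·c/n = 1759·627/6985 = 157.8945
OR_MH = (399.8220 + 663.6570) / (217.0221 + 157.8945) = 1063.4790 / 374.9166 = 2.83658

2.837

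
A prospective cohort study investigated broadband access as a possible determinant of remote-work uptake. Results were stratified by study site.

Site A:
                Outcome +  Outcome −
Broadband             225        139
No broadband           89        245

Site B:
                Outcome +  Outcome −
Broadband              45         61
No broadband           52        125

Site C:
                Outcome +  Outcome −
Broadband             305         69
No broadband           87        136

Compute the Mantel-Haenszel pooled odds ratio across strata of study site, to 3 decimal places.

OR_MH = Σ(aᵢdᵢ/nᵢ) / Σ(bᵢcᵢ/nᵢ), where nᵢ is the stratum total.
Stratum 1 (Site A): n = 698; a·d/n = 225·245/698 = 78.9756; b·c/n = 139·89/698 = 17.7235
Stratum 2 (Site B): n = 283; a·d/n = 45·125/283 = 19.8763; b·c/n = 61·52/283 = 11.2085
Stratum 3 (Site C): n = 597; a·d/n = 305·136/597 = 69.4807; b·c/n = 69·87/597 = 10.0553
OR_MH = (78.9756 + 19.8763 + 69.4807) / (17.7235 + 11.2085 + 10.0553) = 168.3327 / 38.9873 = 4.31763

4.318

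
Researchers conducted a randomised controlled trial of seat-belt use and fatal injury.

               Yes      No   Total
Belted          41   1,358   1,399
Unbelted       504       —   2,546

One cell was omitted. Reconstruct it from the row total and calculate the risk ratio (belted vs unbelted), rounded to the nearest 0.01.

The missing cell is in the unexposed row: 2546 − 504 = 2042.
So a = 41, b = 1358, c = 504, d = 2042.
RR = [a/(a+b)] / [c/(c+d)] = (41/1399) / (504/2546) = 0.02931/0.19796 = 0.14805

0.15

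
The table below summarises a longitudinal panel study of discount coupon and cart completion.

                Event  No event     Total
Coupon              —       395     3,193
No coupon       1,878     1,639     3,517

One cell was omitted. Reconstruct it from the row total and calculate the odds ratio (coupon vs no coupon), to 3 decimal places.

6.182

The missing cell is in the exposed row: 3193 − 395 = 2798.
So a = 2798, b = 395, c = 1878, d = 1639.
OR = (a·d)/(b·c) = (2798 × 1639) / (395 × 1878) = 4585922 / 741810 = 6.18207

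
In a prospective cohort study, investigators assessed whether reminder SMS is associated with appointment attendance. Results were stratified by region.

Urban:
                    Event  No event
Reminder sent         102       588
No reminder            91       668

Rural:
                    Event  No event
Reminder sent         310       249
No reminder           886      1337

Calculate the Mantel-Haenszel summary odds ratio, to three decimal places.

OR_MH = Σ(aᵢdᵢ/nᵢ) / Σ(bᵢcᵢ/nᵢ), where nᵢ is the stratum total.
Stratum 1 (Urban): n = 1449; a·d/n = 102·668/1449 = 47.0228; b·c/n = 588·91/1449 = 36.9275
Stratum 2 (Rural): n = 2782; a·d/n = 310·1337/2782 = 148.9827; b·c/n = 249·886/2782 = 79.3005
OR_MH = (47.0228 + 148.9827) / (36.9275 + 79.3005) = 196.0055 / 116.2280 = 1.68639

1.686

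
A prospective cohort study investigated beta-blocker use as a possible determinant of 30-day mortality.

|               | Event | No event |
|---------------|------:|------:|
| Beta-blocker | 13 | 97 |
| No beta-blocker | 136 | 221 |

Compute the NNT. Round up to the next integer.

Risk in treated group = 13/110 = 0.11818; risk in control = 136/357 = 0.38095.
Absolute risk reduction = 0.38095 − 0.11818 = 0.26277
NNT = 1 / ARR = 1 / 0.26277 = 3.806 → round up → 4

4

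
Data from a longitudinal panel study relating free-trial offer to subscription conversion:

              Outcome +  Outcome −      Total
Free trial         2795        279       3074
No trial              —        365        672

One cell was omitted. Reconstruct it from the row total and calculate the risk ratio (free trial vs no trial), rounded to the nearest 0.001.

1.990

The missing cell is in the unexposed row: 672 − 365 = 307.
So a = 2795, b = 279, c = 307, d = 365.
RR = [a/(a+b)] / [c/(c+d)] = (2795/3074) / (307/672) = 0.90924/0.45685 = 1.99026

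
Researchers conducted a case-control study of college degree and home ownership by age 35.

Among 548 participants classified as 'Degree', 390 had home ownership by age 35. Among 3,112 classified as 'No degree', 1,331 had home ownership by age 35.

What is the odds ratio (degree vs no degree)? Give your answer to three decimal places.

From the description: a = 390, b = 158, c = 1331, d = 1781.
OR = (a·d)/(b·c) = (390 × 1781) / (158 × 1331) = 694590 / 210298 = 3.30288
The odds of home ownership by age 35 are about 3.30 times as high in the degree group.

3.303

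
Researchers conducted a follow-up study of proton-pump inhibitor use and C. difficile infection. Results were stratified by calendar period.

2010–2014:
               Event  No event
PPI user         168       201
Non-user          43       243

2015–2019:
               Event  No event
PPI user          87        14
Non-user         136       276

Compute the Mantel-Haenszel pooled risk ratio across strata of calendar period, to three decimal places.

2.808

RR_MH = Σ(aᵢ·n₀ᵢ/nᵢ) / Σ(cᵢ·n₁ᵢ/nᵢ), with n₁ᵢ = aᵢ+bᵢ (exposed), n₀ᵢ = cᵢ+dᵢ (unexposed), nᵢ = n₁ᵢ+n₀ᵢ.
Stratum 1 (2010–2014): n₁ = 369, n₀ = 286, n = 655; a·n₀/n = 168·286/655 = 73.3557; c·n₁/n = 43·369/655 = 24.2244
Stratum 2 (2015–2019): n₁ = 101, n₀ = 412, n = 513; a·n₀/n = 87·412/513 = 69.8713; c·n₁/n = 136·101/513 = 26.7758
RR_MH = (73.3557 + 69.8713) / (24.2244 + 26.7758) = 143.2271 / 51.0003 = 2.80836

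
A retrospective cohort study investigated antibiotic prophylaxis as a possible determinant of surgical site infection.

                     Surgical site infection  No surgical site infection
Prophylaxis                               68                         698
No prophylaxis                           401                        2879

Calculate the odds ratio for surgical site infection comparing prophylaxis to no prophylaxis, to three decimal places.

0.699

Cells: a = 68, b = 698, c = 401, d = 2879.
OR = (a·d)/(b·c) = (68 × 2879) / (698 × 401) = 195772 / 279898 = 0.69944
Exposure is associated with lower odds of surgical site infection (OR = 0.70 < 1).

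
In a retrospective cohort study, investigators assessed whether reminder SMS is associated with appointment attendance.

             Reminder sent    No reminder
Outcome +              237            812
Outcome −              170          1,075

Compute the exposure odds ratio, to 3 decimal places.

Reading the table with exposure as columns: a = 237 (Reminder sent, case), b = 170 (Reminder sent, non-case), c = 812 (No reminder, case), d = 1075.
OR = (a·d)/(b·c) = (237 × 1075) / (170 × 812) = 254775 / 138040 = 1.84566
The odds of appointment attendance are about 1.85 times as high in the reminder sent group.

1.846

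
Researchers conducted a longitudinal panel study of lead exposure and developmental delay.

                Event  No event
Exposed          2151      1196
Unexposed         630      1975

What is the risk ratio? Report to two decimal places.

2.66

Cells: a = 2151, b = 1196, c = 630, d = 1975.
Risk in exposed = 2151/3347 = 0.64267; risk in unexposed = 630/2605 = 0.24184.
RR = 0.64267 / 0.24184 = 2.65737
The risk among the exposed is 2.66 times that among the unexposed.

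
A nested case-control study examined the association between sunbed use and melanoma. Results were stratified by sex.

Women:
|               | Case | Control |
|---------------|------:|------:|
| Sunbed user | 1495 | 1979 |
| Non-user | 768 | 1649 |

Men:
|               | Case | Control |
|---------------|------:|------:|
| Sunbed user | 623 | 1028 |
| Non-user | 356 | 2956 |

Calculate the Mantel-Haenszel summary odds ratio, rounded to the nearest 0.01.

2.38

OR_MH = Σ(aᵢdᵢ/nᵢ) / Σ(bᵢcᵢ/nᵢ), where nᵢ is the stratum total.
Stratum 1 (Women): n = 5891; a·d/n = 1495·1649/5891 = 418.4782; b·c/n = 1979·768/5891 = 257.9990
Stratum 2 (Men): n = 4963; a·d/n = 623·2956/4963 = 371.0635; b·c/n = 1028·356/4963 = 73.7393
OR_MH = (418.4782 + 371.0635) / (257.9990 + 73.7393) = 789.5417 / 331.7383 = 2.38001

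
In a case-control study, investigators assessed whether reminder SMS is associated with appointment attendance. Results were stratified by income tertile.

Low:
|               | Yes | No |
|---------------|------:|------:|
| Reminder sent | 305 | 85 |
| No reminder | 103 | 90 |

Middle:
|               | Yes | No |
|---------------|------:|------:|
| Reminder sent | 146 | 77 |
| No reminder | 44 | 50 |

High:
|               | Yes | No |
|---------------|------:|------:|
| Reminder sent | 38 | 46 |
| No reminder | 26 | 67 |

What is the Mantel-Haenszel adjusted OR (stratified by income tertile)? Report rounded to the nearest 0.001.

OR_MH = Σ(aᵢdᵢ/nᵢ) / Σ(bᵢcᵢ/nᵢ), where nᵢ is the stratum total.
Stratum 1 (Low): n = 583; a·d/n = 305·90/583 = 47.0840; b·c/n = 85·103/583 = 15.0172
Stratum 2 (Middle): n = 317; a·d/n = 146·50/317 = 23.0284; b·c/n = 77·44/317 = 10.6877
Stratum 3 (High): n = 177; a·d/n = 38·67/177 = 14.3842; b·c/n = 46·26/177 = 6.7571
OR_MH = (47.0840 + 23.0284 + 14.3842) / (15.0172 + 10.6877 + 6.7571) = 84.4966 / 32.4619 = 2.60295

2.603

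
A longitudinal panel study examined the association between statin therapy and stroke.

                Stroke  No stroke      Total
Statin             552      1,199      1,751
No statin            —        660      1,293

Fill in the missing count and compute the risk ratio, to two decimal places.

The missing cell is in the unexposed row: 1293 − 660 = 633.
So a = 552, b = 1199, c = 633, d = 660.
RR = [a/(a+b)] / [c/(c+d)] = (552/1751) / (633/1293) = 0.31525/0.48956 = 0.64394

0.64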